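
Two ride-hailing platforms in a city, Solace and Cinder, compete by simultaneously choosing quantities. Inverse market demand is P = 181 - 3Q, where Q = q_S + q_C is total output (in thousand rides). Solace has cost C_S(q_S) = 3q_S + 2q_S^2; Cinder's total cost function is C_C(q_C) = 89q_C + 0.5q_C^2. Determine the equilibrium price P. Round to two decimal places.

Solace's profit: π_S = (181 - 3Q)q_S - (3q_S + 2q_S²). Setting ∂π_S/∂q_S = 0: 178 - 10q_S - 3(q_C) = 0.
Cinder's first-order condition: 92 - 7q_C - 3(q_S) = 0.
Best responses: q_S = (178 - 3q_C)/10, q_C = (92 - 3q_S)/7.
Solving the pair: q_S = 970/61, q_C = 386/61.
Total output Q = 1356/61, so price P = 181 - 3·(1356/61) = 114.3115.

114.31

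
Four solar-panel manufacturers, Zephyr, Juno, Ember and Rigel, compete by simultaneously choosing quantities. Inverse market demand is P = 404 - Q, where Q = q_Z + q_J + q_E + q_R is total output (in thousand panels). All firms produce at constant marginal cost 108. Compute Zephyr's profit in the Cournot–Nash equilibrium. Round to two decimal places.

A representative firm's profit is π_i = q_i(404 - Q) - 108q_i.
Setting ∂π_i/∂q_i = 0 with rivals' quantities fixed: 296 - 2q_i - Σ_{j≠i} q_j = 0.
By symmetry each firm produces the same amount; substituting Σ_{j≠i} q_j = 3q_i yields q_i = 296/5.
Price P = 404 - 1184/5 = 836/5.
Zephyr's profit: (836/5 - 108)·(296/5) = 3504.6400.

3504.64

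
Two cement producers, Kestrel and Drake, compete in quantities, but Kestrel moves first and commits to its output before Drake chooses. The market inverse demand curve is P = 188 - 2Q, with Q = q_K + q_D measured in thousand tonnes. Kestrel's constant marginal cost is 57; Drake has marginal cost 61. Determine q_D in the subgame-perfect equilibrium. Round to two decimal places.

Solve by backward induction. Given q_K, the follower Drake maximises π_D = (188 - 2q_K - 2q_D)q_D - 61q_D.
∂π_D/∂q_D = 127 - 2q_K - 4q_D = 0 gives the reaction function q_D = (127 - 2q_K)/4.
The leader anticipates this reaction. Substituting into P = 188 - 2Q gives P = 249/2 - q_K, so π_K = (249/2 - q_K)q_K - 57q_K.
Leader FOC: 135/2 - 2q_K = 0, so q_K = 135/4.
Then q_D = (127 - 2·(135/4))/4 = 119/8.

14.88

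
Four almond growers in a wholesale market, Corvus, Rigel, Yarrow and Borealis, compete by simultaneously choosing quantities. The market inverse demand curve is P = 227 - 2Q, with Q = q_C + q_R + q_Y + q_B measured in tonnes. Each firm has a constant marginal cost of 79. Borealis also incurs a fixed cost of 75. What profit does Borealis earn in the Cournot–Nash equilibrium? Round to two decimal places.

363.08

A representative firm's profit is π_i = q_i(227 - 2Q) - 79q_i.
Setting ∂π_i/∂q_i = 0 with rivals' quantities fixed: 148 - 4q_i - 2·Σ_{j≠i} q_j = 0.
By symmetry each firm produces the same amount; substituting Σ_{j≠i} q_j = 3q_i yields q_i = 148/10 = 74/5.
Price P = 227 - 2·(296/5) = 543/5.
Borealis's profit: (543/5 - 79)·(74/5) - 75 = 363.0800.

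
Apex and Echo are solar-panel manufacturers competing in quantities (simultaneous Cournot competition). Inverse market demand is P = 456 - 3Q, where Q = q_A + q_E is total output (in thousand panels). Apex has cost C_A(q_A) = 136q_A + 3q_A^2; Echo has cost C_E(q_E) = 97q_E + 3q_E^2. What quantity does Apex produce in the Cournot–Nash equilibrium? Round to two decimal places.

Apex's profit: π_A = (456 - 3Q)q_A - (136q_A + 3q_A²). Setting ∂π_A/∂q_A = 0: 320 - 12q_A - 3(q_E) = 0.
Echo's profit: π_E = (456 - 3Q)q_E - (97q_E + 3q_E²). Setting ∂π_E/∂q_E = 0: 359 - 12q_E - 3(q_A) = 0.
So q_A = (320 - 3q_E)/12 and q_E = (359 - 3q_A)/12.
Solving the pair: q_A = 307/15, q_E = 124/5.

20.47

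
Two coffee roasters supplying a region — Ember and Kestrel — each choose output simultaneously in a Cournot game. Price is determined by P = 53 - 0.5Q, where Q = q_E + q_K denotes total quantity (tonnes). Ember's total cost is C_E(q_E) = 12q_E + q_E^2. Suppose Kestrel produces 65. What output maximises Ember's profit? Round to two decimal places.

2.83

With the rival's output fixed at 65, Ember's profit is π_E = (53 - (1/2)·65 - (1/2)q_E)q_E - (12q_E + q_E²) = (41/2 - (1/2)q_E)q_E - (12q_E + q_E²).
∂π_E/∂q_E = 17/2 - 3q_E = 0, so q_E = 17/6.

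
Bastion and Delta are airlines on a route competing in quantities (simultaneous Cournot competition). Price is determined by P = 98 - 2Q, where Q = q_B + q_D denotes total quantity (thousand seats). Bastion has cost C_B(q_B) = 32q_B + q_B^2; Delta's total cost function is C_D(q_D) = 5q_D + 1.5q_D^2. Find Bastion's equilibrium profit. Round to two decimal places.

Bastion's profit: π_B = (98 - 2Q)q_B - (32q_B + q_B²). Setting ∂π_B/∂q_B = 0: 66 - 6q_B - 2(q_D) = 0.
Delta's profit: π_D = (98 - 2Q)q_D - (5q_D + (3/2)q_D²). Setting ∂π_D/∂q_D = 0: 93 - 7q_D - 2(q_B) = 0.
Rearranging gives the reaction functions q_B = (66 - 2q_D)/6 and q_D = (93 - 2q_B)/7.
Solving the pair: q_B = 138/19, q_D = 213/19.
Price P = 98 - 2·(351/19) = 1160/19.
Bastion's profit: (1160/19)·(138/19) - 32·(138/19) - (138/19)² = 158.2604.

158.26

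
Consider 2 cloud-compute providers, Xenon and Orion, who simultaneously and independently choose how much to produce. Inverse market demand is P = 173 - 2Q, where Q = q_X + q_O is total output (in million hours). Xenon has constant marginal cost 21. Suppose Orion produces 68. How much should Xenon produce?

With the rival's output fixed at 68, Xenon's profit is π_X = (173 - 2·68 - 2q_X)q_X - (21q_X) = (37 - 2q_X)q_X - (21q_X).
∂π_X/∂q_X = 16 - 4q_X = 0, so q_X = 4.

4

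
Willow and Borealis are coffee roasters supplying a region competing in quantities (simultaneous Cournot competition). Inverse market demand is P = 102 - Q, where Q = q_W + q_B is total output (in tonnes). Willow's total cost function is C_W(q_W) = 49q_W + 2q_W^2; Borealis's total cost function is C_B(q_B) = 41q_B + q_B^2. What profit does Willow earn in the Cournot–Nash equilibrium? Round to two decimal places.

Willow's profit: π_W = (102 - Q)q_W - (49q_W + 2q_W²). Setting ∂π_W/∂q_W = 0: 53 - 6q_W - (q_B) = 0.
Borealis's first-order condition: 61 - 4q_B - (q_W) = 0.
Rearranging gives the reaction functions q_W = (53 - q_B)/6 and q_B = (61 - q_W)/4.
Solving the pair: q_W = 151/23, q_B = 313/23.
Price P = 102 - 464/23 = 1882/23.
Willow's profit: (1882/23)·(151/23) - 49·(151/23) - 2(151/23)² = 129.3062.

129.31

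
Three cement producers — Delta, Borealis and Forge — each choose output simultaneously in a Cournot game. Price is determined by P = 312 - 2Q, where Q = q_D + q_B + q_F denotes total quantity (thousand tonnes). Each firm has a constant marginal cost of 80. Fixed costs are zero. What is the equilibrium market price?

138

Each firm earns π_i = (312 - 2Q)q_i - 80q_i.
First-order condition (treating rivals' output as given): 232 - 4q_i - 2·Σ_{j≠i} q_j = 0.
With identical firms every q_j equals q_i, so Σ_{j≠i} q_j = 2q_i and 232 = 8q_i, giving q_i = 29.
Total output Q = 87, so price P = 312 - 2·87 = 138.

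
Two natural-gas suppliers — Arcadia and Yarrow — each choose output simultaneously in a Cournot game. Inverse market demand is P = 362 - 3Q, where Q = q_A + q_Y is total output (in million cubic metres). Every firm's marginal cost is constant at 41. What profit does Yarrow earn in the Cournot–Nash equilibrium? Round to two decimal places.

3816.33

A representative firm's profit is π_i = q_i(362 - 3Q) - 41q_i.
Setting ∂π_i/∂q_i = 0 with rivals' quantities fixed: 321 - 6q_i - 3q_j = 0.
By symmetry each firm produces the same amount; substituting q_j = q_i yields q_i = 321/9 = 107/3.
Price P = 362 - 3·(214/3) = 148.
Yarrow's profit: (148 - 41)·(107/3) = 3816.3333.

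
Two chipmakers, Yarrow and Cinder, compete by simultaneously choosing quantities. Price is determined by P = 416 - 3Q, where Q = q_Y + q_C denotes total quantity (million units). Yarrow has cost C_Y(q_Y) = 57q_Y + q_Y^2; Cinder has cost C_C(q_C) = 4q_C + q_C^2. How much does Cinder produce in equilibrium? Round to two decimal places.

Yarrow's profit: π_Y = (416 - 3Q)q_Y - (57q_Y + q_Y²). Setting ∂π_Y/∂q_Y = 0: 359 - 8q_Y - 3(q_C) = 0.
Cinder's first-order condition: 412 - 8q_C - 3(q_Y) = 0.
Best responses: q_Y = (359 - 3q_C)/8, q_C = (412 - 3q_Y)/8.
Solving the pair: q_Y = 1636/55, q_C = 40.3455.

40.35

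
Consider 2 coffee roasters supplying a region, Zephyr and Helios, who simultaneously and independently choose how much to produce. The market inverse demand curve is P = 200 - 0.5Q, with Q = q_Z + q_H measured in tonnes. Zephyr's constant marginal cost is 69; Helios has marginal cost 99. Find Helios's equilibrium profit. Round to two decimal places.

Zephyr's profit: π_Z = (200 - 0.5Q)q_Z - (69q_Z). Setting ∂π_Z/∂q_Z = 0: 131 - q_Z - (1/2)(q_H) = 0.
Helios's first-order condition: 101 - q_H - (1/2)(q_Z) = 0.
Rearranging gives the reaction functions q_Z = (131 - (1/2)q_H) and q_H = (101 - (1/2)q_Z).
Substituting one into the other gives q_Z = 322/3 and q_H = 142/3.
Price P = 200 - (1/2)·(464/3) = 368/3.
Helios's profit: (368/3 - 99)·(142/3) = 1120.2222.

1120.22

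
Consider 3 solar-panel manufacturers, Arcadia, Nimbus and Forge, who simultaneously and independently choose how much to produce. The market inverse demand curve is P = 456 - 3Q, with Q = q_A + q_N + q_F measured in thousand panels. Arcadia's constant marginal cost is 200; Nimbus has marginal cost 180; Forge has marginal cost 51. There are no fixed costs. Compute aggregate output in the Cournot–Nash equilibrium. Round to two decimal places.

Arcadia's profit: π_A = (456 - 3Q)q_A - (200q_A). Setting ∂π_A/∂q_A = 0: 256 - 6q_A - 3(q_N + q_F) = 0.
Nimbus's first-order condition: 276 - 6q_N - 3(q_A + q_F) = 0.
Forge's profit: π_F = (456 - 3Q)q_F - (51q_F). Setting ∂π_F/∂q_F = 0: 405 - 6q_F - 3(q_A + q_N) = 0.
Adding the 3 first-order conditions: 937 − 12Q = 0, so Q = 937/12.
Back-substituting: q_A = (256 − 937/4)/3 = 29/4, q_N = (276 − 937/4)/3 = 167/12, q_F = (405 − 937/4)/3 = 683/12.
Total output Q = 29/4 + 167/12 + 683/12 = 937/12.

78.08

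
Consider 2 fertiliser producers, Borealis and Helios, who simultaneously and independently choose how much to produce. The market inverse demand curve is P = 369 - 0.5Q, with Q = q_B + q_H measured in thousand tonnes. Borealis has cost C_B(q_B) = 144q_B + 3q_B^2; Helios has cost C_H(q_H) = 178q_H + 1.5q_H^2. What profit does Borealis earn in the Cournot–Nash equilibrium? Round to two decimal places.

Borealis's profit: π_B = (369 - 0.5Q)q_B - (144q_B + 3q_B²). Setting ∂π_B/∂q_B = 0: 225 - 7q_B - (1/2)(q_H) = 0.
Helios's first-order condition: 191 - 4q_H - (1/2)(q_B) = 0.
Rearranging gives the reaction functions q_B = (225 - (1/2)q_H)/7 and q_H = (191 - (1/2)q_B)/4.
Substituting one into the other gives q_B = 28.9910 and q_H = 44.1261.
Price P = 369 - (1/2)·73.1171 = 332.4414.
Borealis's profit: 332.4414·28.9910 - 144·28.9910 - 3·28.9910² = 2941.6715.

2941.67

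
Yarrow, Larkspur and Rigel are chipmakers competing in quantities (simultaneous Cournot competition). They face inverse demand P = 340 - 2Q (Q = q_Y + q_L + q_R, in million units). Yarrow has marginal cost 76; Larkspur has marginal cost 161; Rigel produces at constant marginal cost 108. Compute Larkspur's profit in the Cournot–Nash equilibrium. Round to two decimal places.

52.53

Yarrow's profit: π_Y = (340 - 2Q)q_Y - (76q_Y). Setting ∂π_Y/∂q_Y = 0: 264 - 4q_Y - 2(q_L + q_R) = 0.
Larkspur's profit: π_L = (340 - 2Q)q_L - (161q_L). Setting ∂π_L/∂q_L = 0: 179 - 4q_L - 2(q_Y + q_R) = 0.
Rigel's first-order condition: 232 - 4q_R - 2(q_Y + q_L) = 0.
Adding the 3 conditions: 675 − 4Q − 4Q = 0, i.e. Q = 675/8.
Back-substituting: q_Y = (264 − 675/4)/2 = 381/8, q_L = (179 − 675/4)/2 = 41/8, q_R = (232 − 675/4)/2 = 253/8.
Price P = 340 - 2·(675/8) = 685/4.
Larkspur's profit: (685/4 - 161)·(41/8) = 1681/32.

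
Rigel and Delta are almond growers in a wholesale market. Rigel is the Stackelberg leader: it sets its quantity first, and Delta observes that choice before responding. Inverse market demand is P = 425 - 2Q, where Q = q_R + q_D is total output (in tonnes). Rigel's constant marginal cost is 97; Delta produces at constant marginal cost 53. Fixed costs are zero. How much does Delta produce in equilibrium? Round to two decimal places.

Solve by backward induction. Given q_R, the follower Delta maximises π_D = (425 - 2q_R - 2q_D)q_D - 53q_D.
∂π_D/∂q_D = 372 - 2q_R - 4q_D = 0 gives the reaction function q_D = (372 - 2q_R)/4.
Rigel substitutes q_D(q_R) into its own profit: π_R = q_R(425 - 2q_R - (372 - 2q_R)/2) - 97q_R = (239 - q_R)q_R - 97q_R.
The leader's first-order condition 142 - 2q_R = 0 yields q_R = 71.
Then q_D = (372 - 2·71)/4 = 115/2.

57.50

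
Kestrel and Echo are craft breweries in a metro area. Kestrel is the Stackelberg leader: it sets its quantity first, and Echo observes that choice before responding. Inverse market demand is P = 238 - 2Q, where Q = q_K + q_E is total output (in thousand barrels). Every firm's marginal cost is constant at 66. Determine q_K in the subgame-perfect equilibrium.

Solve by backward induction. Given q_K, the follower Echo maximises π_E = (238 - 2q_K - 2q_E)q_E - 66q_E.
Follower FOC: 172 - 2q_K - 4q_E = 0, so q_E(q_K) = (172 - 2q_K)/4.
Kestrel substitutes q_E(q_K) into its own profit: π_K = q_K(238 - 2q_K - (172 - 2q_K)/2) - 66q_K = (152 - q_K)q_K - 66q_K.
Maximising: ∂π_K/∂q_K = 86 - 2q_K = 0, giving q_K = 43.
Then q_E = (172 - 2·43)/4 = 43/2.

43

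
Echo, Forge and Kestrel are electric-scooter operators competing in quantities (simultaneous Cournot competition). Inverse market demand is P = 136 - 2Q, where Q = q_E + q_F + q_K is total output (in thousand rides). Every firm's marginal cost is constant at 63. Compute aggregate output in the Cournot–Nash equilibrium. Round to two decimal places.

27.38

Each firm earns π_i = (136 - 2Q)q_i - 63q_i.
Setting ∂π_i/∂q_i = 0 with rivals' quantities fixed: 73 - 4q_i - 2·Σ_{j≠i} q_j = 0.
By symmetry each firm produces the same amount; substituting Σ_{j≠i} q_j = 2q_i yields q_i = 73/8.
Total output Q = 73/8 + 73/8 + 73/8 = 219/8.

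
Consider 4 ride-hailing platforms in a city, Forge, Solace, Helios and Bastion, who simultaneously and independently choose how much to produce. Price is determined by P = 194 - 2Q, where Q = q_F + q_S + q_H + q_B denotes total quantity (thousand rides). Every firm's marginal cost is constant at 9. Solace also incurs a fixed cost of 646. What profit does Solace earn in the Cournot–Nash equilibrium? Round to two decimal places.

A representative firm's profit is π_i = q_i(194 - 2Q) - 9q_i.
First-order condition (treating rivals' output as given): 185 - 4q_i - 2·Σ_{j≠i} q_j = 0.
With identical firms every q_j equals q_i, so Σ_{j≠i} q_j = 3q_i and 185 = 10q_i, giving q_i = 37/2.
Price P = 194 - 2·74 = 46.
Solace's profit: (46 - 9)·(37/2) - 646 = 77/2.

38.50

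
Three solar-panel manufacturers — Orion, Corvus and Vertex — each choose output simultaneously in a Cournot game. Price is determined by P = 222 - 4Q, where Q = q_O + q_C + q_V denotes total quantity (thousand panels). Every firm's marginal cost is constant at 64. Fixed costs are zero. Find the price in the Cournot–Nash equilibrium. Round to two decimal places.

103.50

A representative firm's profit is π_i = q_i(222 - 4Q) - 64q_i.
First-order condition (treating rivals' output as given): 158 - 8q_i - 4·Σ_{j≠i} q_j = 0.
By symmetry each firm produces the same amount; substituting Σ_{j≠i} q_j = 2q_i yields q_i = 158/16 = 79/8.
Total output Q = 237/8, so price P = 222 - 4·(237/8) = 207/2.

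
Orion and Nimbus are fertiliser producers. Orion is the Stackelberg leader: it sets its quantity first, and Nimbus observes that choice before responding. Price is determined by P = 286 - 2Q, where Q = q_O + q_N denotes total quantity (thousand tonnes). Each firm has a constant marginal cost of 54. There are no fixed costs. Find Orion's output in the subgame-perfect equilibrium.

Solve by backward induction. Given q_O, the follower Nimbus maximises π_N = (286 - 2q_O - 2q_N)q_N - 54q_N.
Setting the follower's marginal profit to zero, 232 - 2q_O - 4q_N = 0, i.e. q_N = (232 - 2q_O)/4.
Orion substitutes q_N(q_O) into its own profit: π_O = q_O(286 - 2q_O - (232 - 2q_O)/2) - 54q_O = (170 - q_O)q_O - 54q_O.
Maximising: ∂π_O/∂q_O = 116 - 2q_O = 0, giving q_O = 58.
Then q_N = (232 - 2·58)/4 = 29.

58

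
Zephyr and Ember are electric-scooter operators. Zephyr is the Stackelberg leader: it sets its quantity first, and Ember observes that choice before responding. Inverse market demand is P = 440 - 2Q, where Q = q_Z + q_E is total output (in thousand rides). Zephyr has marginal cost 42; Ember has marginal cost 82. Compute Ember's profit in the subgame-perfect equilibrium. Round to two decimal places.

The follower Ember best-responds to any q_Z: π_E = (440 - 2Q)q_E - 82q_E.
∂π_E/∂q_E = 358 - 2q_Z - 4q_E = 0 gives the reaction function q_E = (358 - 2q_Z)/4.
The leader anticipates this reaction. Substituting into P = 440 - 2Q gives P = 261 - q_Z, so π_Z = (261 - q_Z)q_Z - 42q_Z.
Leader FOC: 219 - 2q_Z = 0, so q_Z = 219/2.
Then q_E = (358 - 2·(219/2))/4 = 139/4.
Price P = 440 - 2·(577/4) = 303/2.
Ember's profit: (303/2 - 82)·(139/4) = 2415.1250.

2415.13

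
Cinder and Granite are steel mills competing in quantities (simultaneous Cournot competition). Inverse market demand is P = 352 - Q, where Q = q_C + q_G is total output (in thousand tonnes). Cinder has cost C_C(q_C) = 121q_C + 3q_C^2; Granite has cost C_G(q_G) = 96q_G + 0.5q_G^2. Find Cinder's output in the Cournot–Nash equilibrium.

Cinder's profit: π_C = (352 - Q)q_C - (121q_C + 3q_C²). Setting ∂π_C/∂q_C = 0: 231 - 8q_C - (q_G) = 0.
Granite's profit: π_G = (352 - Q)q_G - (96q_G + (1/2)q_G²). Setting ∂π_G/∂q_G = 0: 256 - 3q_G - (q_C) = 0.
So q_C = (231 - q_G)/8 and q_G = (256 - q_C)/3.
Substituting one into the other gives q_C = 19 and q_G = 79.

19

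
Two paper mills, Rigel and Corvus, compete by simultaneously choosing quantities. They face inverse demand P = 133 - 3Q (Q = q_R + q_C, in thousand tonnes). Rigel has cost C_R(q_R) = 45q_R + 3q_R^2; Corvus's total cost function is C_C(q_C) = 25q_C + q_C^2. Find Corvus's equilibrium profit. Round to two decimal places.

562.83

Rigel's profit: π_R = (133 - 3Q)q_R - (45q_R + 3q_R²). Setting ∂π_R/∂q_R = 0: 88 - 12q_R - 3(q_C) = 0.
Corvus's profit: π_C = (133 - 3Q)q_C - (25q_C + q_C²). Setting ∂π_C/∂q_C = 0: 108 - 8q_C - 3(q_R) = 0.
So q_R = (88 - 3q_C)/12 and q_C = (108 - 3q_R)/8.
Solving the pair: q_R = 380/87, q_C = 344/29.
Price P = 133 - 3·(1412/87) = 84.3103.
Corvus's profit: 84.3103·(344/29) - 25·(344/29) - (344/29)² = 562.8347.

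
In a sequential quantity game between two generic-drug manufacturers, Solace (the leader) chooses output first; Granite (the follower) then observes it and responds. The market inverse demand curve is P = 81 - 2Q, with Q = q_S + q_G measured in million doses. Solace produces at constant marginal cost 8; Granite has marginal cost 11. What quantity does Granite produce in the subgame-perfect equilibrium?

8

Solve by backward induction. Given q_S, the follower Granite maximises π_G = (81 - 2q_S - 2q_G)q_G - 11q_G.
Follower FOC: 70 - 2q_S - 4q_G = 0, so q_G(q_S) = (70 - 2q_S)/4.
Solace substitutes q_G(q_S) into its own profit: π_S = q_S(81 - 2q_S - (70 - 2q_S)/2) - 8q_S = (46 - q_S)q_S - 8q_S.
The leader's first-order condition 38 - 2q_S = 0 yields q_S = 19.
Then q_G = (70 - 2·19)/4 = 8.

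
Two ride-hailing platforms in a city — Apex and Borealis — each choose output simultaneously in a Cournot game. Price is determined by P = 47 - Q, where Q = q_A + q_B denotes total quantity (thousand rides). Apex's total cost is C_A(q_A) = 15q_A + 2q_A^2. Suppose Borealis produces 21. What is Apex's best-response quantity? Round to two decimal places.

1.83

With the rival's output fixed at 21, Apex's profit is π_A = (47 - 21 - q_A)q_A - (15q_A + 2q_A²) = (26 - q_A)q_A - (15q_A + 2q_A²).
∂π_A/∂q_A = 11 - 6q_A = 0, so q_A = 11/6.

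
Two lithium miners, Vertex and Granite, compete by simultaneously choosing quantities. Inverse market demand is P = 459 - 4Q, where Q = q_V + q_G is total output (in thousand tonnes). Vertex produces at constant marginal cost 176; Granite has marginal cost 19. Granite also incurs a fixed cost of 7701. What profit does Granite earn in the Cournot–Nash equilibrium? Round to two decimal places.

2199.25

Vertex's profit: π_V = (459 - 4Q)q_V - (176q_V). Setting ∂π_V/∂q_V = 0: 283 - 8q_V - 4(q_G) = 0.
Granite's profit: π_G = (459 - 4Q)q_G - (19q_G). Setting ∂π_G/∂q_G = 0: 440 - 8q_G - 4(q_V) = 0.
Rearranging gives the reaction functions q_V = (283 - 4q_G)/8 and q_G = (440 - 4q_V)/8.
Substituting one into the other gives q_V = 21/2 and q_G = 199/4.
Price P = 459 - 4·(241/4) = 218.
Granite's profit: (218 - 19)·(199/4) - 7701 = 2199.2500.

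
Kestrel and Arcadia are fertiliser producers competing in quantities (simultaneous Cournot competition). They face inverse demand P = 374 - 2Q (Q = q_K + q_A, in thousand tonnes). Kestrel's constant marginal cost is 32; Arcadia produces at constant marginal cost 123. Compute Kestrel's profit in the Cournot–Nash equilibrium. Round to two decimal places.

10416.06

Kestrel's profit: π_K = (374 - 2Q)q_K - (32q_K). Setting ∂π_K/∂q_K = 0: 342 - 4q_K - 2(q_A) = 0.
Arcadia's profit: π_A = (374 - 2Q)q_A - (123q_A). Setting ∂π_A/∂q_A = 0: 251 - 4q_A - 2(q_K) = 0.
So q_K = (342 - 2q_A)/4 and q_A = (251 - 2q_K)/4.
Substituting one into the other gives q_K = 433/6 and q_A = 80/3.
Price P = 374 - 2·(593/6) = 529/3.
Kestrel's profit: (529/3 - 32)·(433/6) = 10416.0556.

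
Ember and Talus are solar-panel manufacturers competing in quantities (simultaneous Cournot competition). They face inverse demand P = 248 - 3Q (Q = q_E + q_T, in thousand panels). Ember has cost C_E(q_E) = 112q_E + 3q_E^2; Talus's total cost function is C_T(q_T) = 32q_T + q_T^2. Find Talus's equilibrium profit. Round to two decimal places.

2520.73

Ember's profit: π_E = (248 - 3Q)q_E - (112q_E + 3q_E²). Setting ∂π_E/∂q_E = 0: 136 - 12q_E - 3(q_T) = 0.
Talus's first-order condition: 216 - 8q_T - 3(q_E) = 0.
Rearranging gives the reaction functions q_E = (136 - 3q_T)/12 and q_T = (216 - 3q_E)/8.
Substituting one into the other gives q_E = 440/87 and q_T = 728/29.
Price P = 248 - 3·30.1609 = 157.5172.
Talus's profit: 157.5172·(728/29) - 32·(728/29) - (728/29)² = 2520.7325.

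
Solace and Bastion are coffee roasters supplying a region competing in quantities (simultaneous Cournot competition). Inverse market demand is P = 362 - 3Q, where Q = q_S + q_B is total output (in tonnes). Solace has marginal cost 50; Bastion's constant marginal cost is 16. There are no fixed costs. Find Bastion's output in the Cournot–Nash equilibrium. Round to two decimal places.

42.22

Solace's profit: π_S = (362 - 3Q)q_S - (50q_S). Setting ∂π_S/∂q_S = 0: 312 - 6q_S - 3(q_B) = 0.
Bastion's profit: π_B = (362 - 3Q)q_B - (16q_B). Setting ∂π_B/∂q_B = 0: 346 - 6q_B - 3(q_S) = 0.
Best responses: q_S = (312 - 3q_B)/6, q_B = (346 - 3q_S)/6.
Solving the pair: q_S = 278/9, q_B = 380/9.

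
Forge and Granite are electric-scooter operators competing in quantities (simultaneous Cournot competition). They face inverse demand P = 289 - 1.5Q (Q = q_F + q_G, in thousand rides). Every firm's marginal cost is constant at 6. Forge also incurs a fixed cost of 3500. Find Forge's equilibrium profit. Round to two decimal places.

Each firm earns π_i = (289 - 1.5Q)q_i - 6q_i.
First-order condition (treating rivals' output as given): 283 - 3q_i - (3/2)q_j = 0.
By symmetry each firm produces the same amount; substituting q_j = q_i yields q_i = 283/(9/2) = 566/9.
Price P = 289 - (3/2)·(1132/9) = 301/3.
Forge's profit: (301/3 - 6)·(566/9) - 3500 = 2432.5185.

2432.52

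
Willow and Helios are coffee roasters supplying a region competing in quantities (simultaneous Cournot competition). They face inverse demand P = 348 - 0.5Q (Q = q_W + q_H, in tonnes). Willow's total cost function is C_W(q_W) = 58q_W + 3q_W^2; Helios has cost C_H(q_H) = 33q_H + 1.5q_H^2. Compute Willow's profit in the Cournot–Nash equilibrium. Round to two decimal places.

Willow's profit: π_W = (348 - 0.5Q)q_W - (58q_W + 3q_W²). Setting ∂π_W/∂q_W = 0: 290 - 7q_W - (1/2)(q_H) = 0.
Helios's first-order condition: 315 - 4q_H - (1/2)(q_W) = 0.
Rearranging gives the reaction functions q_W = (290 - (1/2)q_H)/7 and q_H = (315 - (1/2)q_W)/4.
Substituting one into the other gives q_W = 36.1261 and q_H = 74.2342.
Price P = 348 - (1/2)·110.3604 = 292.8198.
Willow's profit: 292.8198·36.1261 - 58·36.1261 - 3·36.1261² = 4567.8395.

4567.84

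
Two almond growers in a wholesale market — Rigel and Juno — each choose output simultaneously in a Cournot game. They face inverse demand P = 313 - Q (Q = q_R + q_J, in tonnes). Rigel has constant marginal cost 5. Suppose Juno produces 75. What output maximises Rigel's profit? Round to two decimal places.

With the rival's output fixed at 75, Rigel's profit is π_R = (313 - 75 - q_R)q_R - (5q_R) = (238 - q_R)q_R - (5q_R).
∂π_R/∂q_R = 233 - 2q_R = 0, so q_R = 233/2.

116.50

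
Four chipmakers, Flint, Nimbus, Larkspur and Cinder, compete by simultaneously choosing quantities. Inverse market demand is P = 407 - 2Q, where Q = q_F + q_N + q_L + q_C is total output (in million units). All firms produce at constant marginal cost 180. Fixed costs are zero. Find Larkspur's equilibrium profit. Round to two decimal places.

1030.58

A representative firm's profit is π_i = q_i(407 - 2Q) - 180q_i.
Setting ∂π_i/∂q_i = 0 with rivals' quantities fixed: 227 - 4q_i - 2·Σ_{j≠i} q_j = 0.
With identical firms every q_j equals q_i, so Σ_{j≠i} q_j = 3q_i and 227 = 10q_i, giving q_i = 227/10.
Price P = 407 - 2·(454/5) = 1127/5.
Larkspur's profit: (1127/5 - 180)·(227/10) = 1030.5800.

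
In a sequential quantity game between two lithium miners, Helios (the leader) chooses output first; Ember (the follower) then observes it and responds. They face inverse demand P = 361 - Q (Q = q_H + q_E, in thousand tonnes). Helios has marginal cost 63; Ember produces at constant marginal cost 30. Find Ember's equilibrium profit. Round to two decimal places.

The follower Ember best-responds to any q_H: π_E = (361 - Q)q_E - 30q_E.
∂π_E/∂q_E = 331 - q_H - 2q_E = 0 gives the reaction function q_E = (331 - q_H)/2.
Helios substitutes q_E(q_H) into its own profit: π_H = q_H(361 - q_H - (331 - q_H)/2) - 63q_H = (391/2 - (1/2)q_H)q_H - 63q_H.
Leader FOC: 265/2 - q_H = 0, so q_H = 265/2.
Then q_E = (331 - 265/2)/2 = 397/4.
Price P = 361 - 927/4 = 517/4.
Ember's profit: (517/4 - 30)·(397/4) = 9850.5625.

9850.56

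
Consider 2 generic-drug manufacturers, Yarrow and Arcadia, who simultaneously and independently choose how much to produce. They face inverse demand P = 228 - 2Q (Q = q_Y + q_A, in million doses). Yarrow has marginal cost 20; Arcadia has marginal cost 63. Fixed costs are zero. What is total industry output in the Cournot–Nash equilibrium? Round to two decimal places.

62.17

Yarrow's profit: π_Y = (228 - 2Q)q_Y - (20q_Y). Setting ∂π_Y/∂q_Y = 0: 208 - 4q_Y - 2(q_A) = 0.
Arcadia's first-order condition: 165 - 4q_A - 2(q_Y) = 0.
Rearranging gives the reaction functions q_Y = (208 - 2q_A)/4 and q_A = (165 - 2q_Y)/4.
Solving the pair: q_Y = 251/6, q_A = 61/3.
Total output Q = 251/6 + 61/3 = 373/6.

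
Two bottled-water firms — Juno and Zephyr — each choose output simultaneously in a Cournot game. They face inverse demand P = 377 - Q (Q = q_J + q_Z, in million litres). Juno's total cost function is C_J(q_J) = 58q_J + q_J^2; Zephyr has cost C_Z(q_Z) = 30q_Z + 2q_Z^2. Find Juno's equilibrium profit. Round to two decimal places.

9283.51

Juno's profit: π_J = (377 - Q)q_J - (58q_J + q_J²). Setting ∂π_J/∂q_J = 0: 319 - 4q_J - (q_Z) = 0.
Zephyr's profit: π_Z = (377 - Q)q_Z - (30q_Z + 2q_Z²). Setting ∂π_Z/∂q_Z = 0: 347 - 6q_Z - (q_J) = 0.
Rearranging gives the reaction functions q_J = (319 - q_Z)/4 and q_Z = (347 - q_J)/6.
Solving the pair: q_J = 1567/23, q_Z = 1069/23.
Price P = 377 - 114.6087 = 262.3913.
Juno's profit: 262.3913·(1567/23) - 58·(1567/23) - (1567/23)² = 9283.5123.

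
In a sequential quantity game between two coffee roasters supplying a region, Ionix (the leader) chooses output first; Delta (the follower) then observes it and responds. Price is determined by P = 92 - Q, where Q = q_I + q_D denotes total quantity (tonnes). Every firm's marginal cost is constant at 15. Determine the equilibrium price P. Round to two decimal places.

34.25

Solve by backward induction. Given q_I, the follower Delta maximises π_D = (92 - q_I - q_D)q_D - 15q_D.
Follower FOC: 77 - q_I - 2q_D = 0, so q_D(q_I) = (77 - q_I)/2.
Ionix substitutes q_D(q_I) into its own profit: π_I = q_I(92 - q_I - (77 - q_I)/2) - 15q_I = (107/2 - (1/2)q_I)q_I - 15q_I.
The leader's first-order condition 77/2 - q_I = 0 yields q_I = 77/2.
Then q_D = (77 - 77/2)/2 = 77/4.
Total output Q = 231/4, so price P = 92 - 231/4 = 137/4.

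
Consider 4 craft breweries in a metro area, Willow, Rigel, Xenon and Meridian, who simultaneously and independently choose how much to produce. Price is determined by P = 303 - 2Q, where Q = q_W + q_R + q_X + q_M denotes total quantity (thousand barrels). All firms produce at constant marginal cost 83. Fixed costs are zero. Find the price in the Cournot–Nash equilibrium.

127

A representative firm's profit is π_i = q_i(303 - 2Q) - 83q_i.
First-order condition (treating rivals' output as given): 220 - 4q_i - 2·Σ_{j≠i} q_j = 0.
With identical firms every q_j equals q_i, so Σ_{j≠i} q_j = 3q_i and 220 = 10q_i, giving q_i = 22.
Total output Q = 88, so price P = 303 - 2·88 = 127.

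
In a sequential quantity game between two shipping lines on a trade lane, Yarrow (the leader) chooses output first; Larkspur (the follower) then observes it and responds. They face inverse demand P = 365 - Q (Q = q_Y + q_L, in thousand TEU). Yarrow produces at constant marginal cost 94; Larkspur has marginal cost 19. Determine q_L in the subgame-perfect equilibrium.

124

Solve by backward induction. Given q_Y, the follower Larkspur maximises π_L = (365 - q_Y - q_L)q_L - 19q_L.
Follower FOC: 346 - q_Y - 2q_L = 0, so q_L(q_Y) = (346 - q_Y)/2.
The leader anticipates this reaction. Substituting into P = 365 - Q gives P = 192 - (1/2)q_Y, so π_Y = (192 - (1/2)q_Y)q_Y - 94q_Y.
Maximising: ∂π_Y/∂q_Y = 98 - q_Y = 0, giving q_Y = 98.
Then q_L = (346 - 98)/2 = 124.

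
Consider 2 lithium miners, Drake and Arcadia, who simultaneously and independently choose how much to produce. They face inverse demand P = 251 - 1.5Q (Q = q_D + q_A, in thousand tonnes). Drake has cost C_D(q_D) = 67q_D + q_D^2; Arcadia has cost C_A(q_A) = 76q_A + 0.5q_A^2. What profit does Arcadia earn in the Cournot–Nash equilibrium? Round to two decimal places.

Drake's profit: π_D = (251 - 1.5Q)q_D - (67q_D + q_D²). Setting ∂π_D/∂q_D = 0: 184 - 5q_D - (3/2)(q_A) = 0.
Arcadia's profit: π_A = (251 - 1.5Q)q_A - (76q_A + (1/2)q_A²). Setting ∂π_A/∂q_A = 0: 175 - 4q_A - (3/2)(q_D) = 0.
Best responses: q_D = (184 - (3/2)q_A)/5, q_A = (175 - (3/2)q_D)/4.
Solving the pair: q_D = 1894/71, q_A = 33.7465.
Price P = 251 - (3/2)·60.4225 = 160.3662.
Arcadia's profit: 160.3662·33.7465 - 76·33.7465 - (1/2)·33.7465² = 2277.6497.

2277.65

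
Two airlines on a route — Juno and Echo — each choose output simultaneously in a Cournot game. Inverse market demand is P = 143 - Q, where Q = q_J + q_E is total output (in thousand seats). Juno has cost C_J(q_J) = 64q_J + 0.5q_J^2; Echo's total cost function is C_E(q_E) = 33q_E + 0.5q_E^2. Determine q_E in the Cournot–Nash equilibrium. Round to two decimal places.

31.38

Juno's profit: π_J = (143 - Q)q_J - (64q_J + (1/2)q_J²). Setting ∂π_J/∂q_J = 0: 79 - 3q_J - (q_E) = 0.
Echo's first-order condition: 110 - 3q_E - (q_J) = 0.
Best responses: q_J = (79 - q_E)/3, q_E = (110 - q_J)/3.
Solving the pair: q_J = 127/8, q_E = 251/8.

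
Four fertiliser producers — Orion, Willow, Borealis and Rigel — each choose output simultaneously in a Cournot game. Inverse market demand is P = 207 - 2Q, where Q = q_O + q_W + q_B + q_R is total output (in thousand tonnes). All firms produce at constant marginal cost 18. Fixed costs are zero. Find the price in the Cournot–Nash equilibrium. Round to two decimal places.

55.80

Each firm earns π_i = (207 - 2Q)q_i - 18q_i.
Setting ∂π_i/∂q_i = 0 with rivals' quantities fixed: 189 - 4q_i - 2·Σ_{j≠i} q_j = 0.
With identical firms every q_j equals q_i, so Σ_{j≠i} q_j = 3q_i and 189 = 10q_i, giving q_i = 189/10.
Total output Q = 378/5, so price P = 207 - 2·(378/5) = 279/5.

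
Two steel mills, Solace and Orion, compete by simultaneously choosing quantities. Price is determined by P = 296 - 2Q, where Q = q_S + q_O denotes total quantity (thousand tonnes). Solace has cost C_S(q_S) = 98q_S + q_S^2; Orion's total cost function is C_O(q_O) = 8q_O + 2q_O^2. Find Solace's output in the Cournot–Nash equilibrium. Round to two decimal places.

Solace's profit: π_S = (296 - 2Q)q_S - (98q_S + q_S²). Setting ∂π_S/∂q_S = 0: 198 - 6q_S - 2(q_O) = 0.
Orion's first-order condition: 288 - 8q_O - 2(q_S) = 0.
Rearranging gives the reaction functions q_S = (198 - 2q_O)/6 and q_O = (288 - 2q_S)/8.
Substituting one into the other gives q_S = 252/11 and q_O = 333/11.

22.91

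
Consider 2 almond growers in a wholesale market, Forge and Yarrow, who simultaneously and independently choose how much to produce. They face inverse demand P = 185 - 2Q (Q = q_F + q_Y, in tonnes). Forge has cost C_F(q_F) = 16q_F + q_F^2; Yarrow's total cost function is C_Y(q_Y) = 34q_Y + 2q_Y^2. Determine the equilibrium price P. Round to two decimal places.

Forge's profit: π_F = (185 - 2Q)q_F - (16q_F + q_F²). Setting ∂π_F/∂q_F = 0: 169 - 6q_F - 2(q_Y) = 0.
Yarrow's first-order condition: 151 - 8q_Y - 2(q_F) = 0.
Rearranging gives the reaction functions q_F = (169 - 2q_Y)/6 and q_Y = (151 - 2q_F)/8.
Substituting one into the other gives q_F = 525/22 and q_Y = 142/11.
Total output Q = 809/22, so price P = 185 - 2·(809/22) = 1226/11.

111.45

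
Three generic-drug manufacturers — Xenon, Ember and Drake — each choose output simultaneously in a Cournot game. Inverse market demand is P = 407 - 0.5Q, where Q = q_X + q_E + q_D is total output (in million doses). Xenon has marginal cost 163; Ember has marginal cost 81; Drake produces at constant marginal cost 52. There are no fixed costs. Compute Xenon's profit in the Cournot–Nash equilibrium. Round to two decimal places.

Xenon's profit: π_X = (407 - 0.5Q)q_X - (163q_X). Setting ∂π_X/∂q_X = 0: 244 - q_X - (1/2)(q_E + q_D) = 0.
Ember's profit: π_E = (407 - 0.5Q)q_E - (81q_E). Setting ∂π_E/∂q_E = 0: 326 - q_E - (1/2)(q_X + q_D) = 0.
Drake's profit: π_D = (407 - 0.5Q)q_D - (52q_D). Setting ∂π_D/∂q_D = 0: 355 - q_D - (1/2)(q_X + q_E) = 0.
Adding the 3 conditions: 925 − Q − Q = 0, i.e. Q = 925/2.
Back-substituting: q_X = (244 − 925/4)/(1/2) = 51/2, q_E = (326 − 925/4)/(1/2) = 379/2, q_D = (355 − 925/4)/(1/2) = 495/2.
Price P = 407 - (1/2)·(925/2) = 703/4.
Xenon's profit: (703/4 - 163)·(51/2) = 325.1250.

325.13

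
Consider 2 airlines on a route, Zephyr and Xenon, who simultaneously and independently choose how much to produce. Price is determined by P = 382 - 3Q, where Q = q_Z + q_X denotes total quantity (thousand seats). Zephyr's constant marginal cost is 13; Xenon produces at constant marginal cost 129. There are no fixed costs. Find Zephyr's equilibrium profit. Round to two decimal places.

8712.04

Zephyr's profit: π_Z = (382 - 3Q)q_Z - (13q_Z). Setting ∂π_Z/∂q_Z = 0: 369 - 6q_Z - 3(q_X) = 0.
Xenon's profit: π_X = (382 - 3Q)q_X - (129q_X). Setting ∂π_X/∂q_X = 0: 253 - 6q_X - 3(q_Z) = 0.
Rearranging gives the reaction functions q_Z = (369 - 3q_X)/6 and q_X = (253 - 3q_Z)/6.
Solving the pair: q_Z = 485/9, q_X = 137/9.
Price P = 382 - 3·(622/9) = 524/3.
Zephyr's profit: (524/3 - 13)·(485/9) = 8712.0370.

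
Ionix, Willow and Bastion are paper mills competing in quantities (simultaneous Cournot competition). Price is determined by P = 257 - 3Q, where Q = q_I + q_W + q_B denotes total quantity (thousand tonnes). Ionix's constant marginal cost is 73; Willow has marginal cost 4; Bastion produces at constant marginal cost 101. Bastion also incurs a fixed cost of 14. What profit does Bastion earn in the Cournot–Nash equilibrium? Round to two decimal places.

6.02

Ionix's profit: π_I = (257 - 3Q)q_I - (73q_I). Setting ∂π_I/∂q_I = 0: 184 - 6q_I - 3(q_W + q_B) = 0.
Willow's profit: π_W = (257 - 3Q)q_W - (4q_W). Setting ∂π_W/∂q_W = 0: 253 - 6q_W - 3(q_I + q_B) = 0.
Bastion's first-order condition: 156 - 6q_B - 3(q_I + q_W) = 0.
Adding the 3 conditions: 593 − 6Q − 6Q = 0, i.e. Q = 593/12.
Back-substituting: q_I = (184 − 593/4)/3 = 143/12, q_W = (253 − 593/4)/3 = 419/12, q_B = (156 − 593/4)/3 = 31/12.
Price P = 257 - 3·(593/12) = 435/4.
Bastion's profit: (435/4 - 101)·(31/12) - 14 = 289/48.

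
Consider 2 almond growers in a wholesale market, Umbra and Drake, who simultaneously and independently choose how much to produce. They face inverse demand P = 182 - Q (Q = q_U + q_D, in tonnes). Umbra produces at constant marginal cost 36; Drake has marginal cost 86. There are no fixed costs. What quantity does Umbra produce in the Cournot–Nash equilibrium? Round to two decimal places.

65.33

Umbra's profit: π_U = (182 - Q)q_U - (36q_U). Setting ∂π_U/∂q_U = 0: 146 - 2q_U - (q_D) = 0.
Drake's profit: π_D = (182 - Q)q_D - (86q_D). Setting ∂π_D/∂q_D = 0: 96 - 2q_D - (q_U) = 0.
Best responses: q_U = (146 - q_D)/2, q_D = (96 - q_U)/2.
Solving the pair: q_U = 196/3, q_D = 46/3.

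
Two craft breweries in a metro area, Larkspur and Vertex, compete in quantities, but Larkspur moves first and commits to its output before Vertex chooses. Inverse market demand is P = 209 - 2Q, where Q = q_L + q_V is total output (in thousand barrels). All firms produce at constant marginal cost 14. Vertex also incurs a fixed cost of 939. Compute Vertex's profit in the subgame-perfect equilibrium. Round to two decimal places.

249.28

The follower Vertex best-responds to any q_L: π_V = (209 - 2Q)q_V - 14q_V.
∂π_V/∂q_V = 195 - 2q_L - 4q_V = 0 gives the reaction function q_V = (195 - 2q_L)/4.
The leader anticipates this reaction. Substituting into P = 209 - 2Q gives P = 223/2 - q_L, so π_L = (223/2 - q_L)q_L - 14q_L.
The leader's first-order condition 195/2 - 2q_L = 0 yields q_L = 195/4.
Then q_V = (195 - 2·(195/4))/4 = 195/8.
Price P = 209 - 2·(585/8) = 251/4.
Vertex's profit: (251/4 - 14)·(195/8) - 939 = 249.2813.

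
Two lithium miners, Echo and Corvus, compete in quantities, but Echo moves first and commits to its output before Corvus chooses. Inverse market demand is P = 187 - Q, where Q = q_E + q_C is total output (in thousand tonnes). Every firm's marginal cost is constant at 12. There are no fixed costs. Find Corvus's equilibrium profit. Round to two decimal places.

1914.06

Solve by backward induction. Given q_E, the follower Corvus maximises π_C = (187 - q_E - q_C)q_C - 12q_C.
∂π_C/∂q_C = 175 - q_E - 2q_C = 0 gives the reaction function q_C = (175 - q_E)/2.
The leader anticipates this reaction. Substituting into P = 187 - Q gives P = 199/2 - (1/2)q_E, so π_E = (199/2 - (1/2)q_E)q_E - 12q_E.
Leader FOC: 175/2 - q_E = 0, so q_E = 175/2.
Then q_C = (175 - 175/2)/2 = 175/4.
Price P = 187 - 525/4 = 223/4.
Corvus's profit: (223/4 - 12)·(175/4) = 1914.0625.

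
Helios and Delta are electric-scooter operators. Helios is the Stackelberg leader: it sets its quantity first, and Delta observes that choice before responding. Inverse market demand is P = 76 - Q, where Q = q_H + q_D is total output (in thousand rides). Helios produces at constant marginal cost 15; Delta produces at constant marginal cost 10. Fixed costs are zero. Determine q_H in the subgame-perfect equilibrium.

28

Solve by backward induction. Given q_H, the follower Delta maximises π_D = (76 - q_H - q_D)q_D - 10q_D.
Follower FOC: 66 - q_H - 2q_D = 0, so q_D(q_H) = (66 - q_H)/2.
The leader anticipates this reaction. Substituting into P = 76 - Q gives P = 43 - (1/2)q_H, so π_H = (43 - (1/2)q_H)q_H - 15q_H.
The leader's first-order condition 28 - q_H = 0 yields q_H = 28.
Then q_D = (66 - 28)/2 = 19.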